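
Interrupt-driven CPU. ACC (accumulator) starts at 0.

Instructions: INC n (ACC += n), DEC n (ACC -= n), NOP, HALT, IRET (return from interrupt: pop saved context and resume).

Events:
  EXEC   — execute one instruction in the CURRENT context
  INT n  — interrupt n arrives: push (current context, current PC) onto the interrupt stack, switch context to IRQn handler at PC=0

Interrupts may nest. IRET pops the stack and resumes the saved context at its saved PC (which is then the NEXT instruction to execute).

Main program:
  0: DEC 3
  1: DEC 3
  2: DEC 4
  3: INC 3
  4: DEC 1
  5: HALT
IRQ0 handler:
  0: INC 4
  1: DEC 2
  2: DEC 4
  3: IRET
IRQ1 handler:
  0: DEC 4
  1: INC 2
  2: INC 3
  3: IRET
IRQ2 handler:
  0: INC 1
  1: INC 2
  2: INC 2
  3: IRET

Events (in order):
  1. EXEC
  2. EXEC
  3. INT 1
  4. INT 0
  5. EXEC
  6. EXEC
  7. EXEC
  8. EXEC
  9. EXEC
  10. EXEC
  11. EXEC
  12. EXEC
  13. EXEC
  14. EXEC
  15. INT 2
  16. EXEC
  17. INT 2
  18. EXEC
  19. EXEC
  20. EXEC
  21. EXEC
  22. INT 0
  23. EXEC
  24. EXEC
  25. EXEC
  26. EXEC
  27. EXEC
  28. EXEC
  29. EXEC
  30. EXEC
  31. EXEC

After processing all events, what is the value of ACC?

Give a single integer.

Event 1 (EXEC): [MAIN] PC=0: DEC 3 -> ACC=-3
Event 2 (EXEC): [MAIN] PC=1: DEC 3 -> ACC=-6
Event 3 (INT 1): INT 1 arrives: push (MAIN, PC=2), enter IRQ1 at PC=0 (depth now 1)
Event 4 (INT 0): INT 0 arrives: push (IRQ1, PC=0), enter IRQ0 at PC=0 (depth now 2)
Event 5 (EXEC): [IRQ0] PC=0: INC 4 -> ACC=-2
Event 6 (EXEC): [IRQ0] PC=1: DEC 2 -> ACC=-4
Event 7 (EXEC): [IRQ0] PC=2: DEC 4 -> ACC=-8
Event 8 (EXEC): [IRQ0] PC=3: IRET -> resume IRQ1 at PC=0 (depth now 1)
Event 9 (EXEC): [IRQ1] PC=0: DEC 4 -> ACC=-12
Event 10 (EXEC): [IRQ1] PC=1: INC 2 -> ACC=-10
Event 11 (EXEC): [IRQ1] PC=2: INC 3 -> ACC=-7
Event 12 (EXEC): [IRQ1] PC=3: IRET -> resume MAIN at PC=2 (depth now 0)
Event 13 (EXEC): [MAIN] PC=2: DEC 4 -> ACC=-11
Event 14 (EXEC): [MAIN] PC=3: INC 3 -> ACC=-8
Event 15 (INT 2): INT 2 arrives: push (MAIN, PC=4), enter IRQ2 at PC=0 (depth now 1)
Event 16 (EXEC): [IRQ2] PC=0: INC 1 -> ACC=-7
Event 17 (INT 2): INT 2 arrives: push (IRQ2, PC=1), enter IRQ2 at PC=0 (depth now 2)
Event 18 (EXEC): [IRQ2] PC=0: INC 1 -> ACC=-6
Event 19 (EXEC): [IRQ2] PC=1: INC 2 -> ACC=-4
Event 20 (EXEC): [IRQ2] PC=2: INC 2 -> ACC=-2
Event 21 (EXEC): [IRQ2] PC=3: IRET -> resume IRQ2 at PC=1 (depth now 1)
Event 22 (INT 0): INT 0 arrives: push (IRQ2, PC=1), enter IRQ0 at PC=0 (depth now 2)
Event 23 (EXEC): [IRQ0] PC=0: INC 4 -> ACC=2
Event 24 (EXEC): [IRQ0] PC=1: DEC 2 -> ACC=0
Event 25 (EXEC): [IRQ0] PC=2: DEC 4 -> ACC=-4
Event 26 (EXEC): [IRQ0] PC=3: IRET -> resume IRQ2 at PC=1 (depth now 1)
Event 27 (EXEC): [IRQ2] PC=1: INC 2 -> ACC=-2
Event 28 (EXEC): [IRQ2] PC=2: INC 2 -> ACC=0
Event 29 (EXEC): [IRQ2] PC=3: IRET -> resume MAIN at PC=4 (depth now 0)
Event 30 (EXEC): [MAIN] PC=4: DEC 1 -> ACC=-1
Event 31 (EXEC): [MAIN] PC=5: HALT

Answer: -1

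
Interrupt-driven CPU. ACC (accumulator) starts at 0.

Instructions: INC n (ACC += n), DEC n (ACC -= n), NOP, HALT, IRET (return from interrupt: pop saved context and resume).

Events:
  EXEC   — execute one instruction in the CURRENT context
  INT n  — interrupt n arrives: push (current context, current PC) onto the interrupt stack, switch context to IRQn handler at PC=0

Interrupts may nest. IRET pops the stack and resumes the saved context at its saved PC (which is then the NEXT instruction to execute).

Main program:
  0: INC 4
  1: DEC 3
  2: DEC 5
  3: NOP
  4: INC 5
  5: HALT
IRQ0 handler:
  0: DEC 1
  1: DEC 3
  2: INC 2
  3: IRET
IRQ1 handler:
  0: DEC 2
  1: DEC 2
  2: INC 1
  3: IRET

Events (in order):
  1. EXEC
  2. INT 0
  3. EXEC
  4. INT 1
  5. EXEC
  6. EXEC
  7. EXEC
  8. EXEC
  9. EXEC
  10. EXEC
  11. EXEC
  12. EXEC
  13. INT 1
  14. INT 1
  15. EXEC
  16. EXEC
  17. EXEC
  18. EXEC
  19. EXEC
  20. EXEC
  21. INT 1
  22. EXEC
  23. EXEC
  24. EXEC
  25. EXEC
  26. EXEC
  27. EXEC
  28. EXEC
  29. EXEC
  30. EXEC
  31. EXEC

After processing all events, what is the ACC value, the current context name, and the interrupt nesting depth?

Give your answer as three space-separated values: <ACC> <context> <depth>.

Answer: -13 MAIN 0

Derivation:
Event 1 (EXEC): [MAIN] PC=0: INC 4 -> ACC=4
Event 2 (INT 0): INT 0 arrives: push (MAIN, PC=1), enter IRQ0 at PC=0 (depth now 1)
Event 3 (EXEC): [IRQ0] PC=0: DEC 1 -> ACC=3
Event 4 (INT 1): INT 1 arrives: push (IRQ0, PC=1), enter IRQ1 at PC=0 (depth now 2)
Event 5 (EXEC): [IRQ1] PC=0: DEC 2 -> ACC=1
Event 6 (EXEC): [IRQ1] PC=1: DEC 2 -> ACC=-1
Event 7 (EXEC): [IRQ1] PC=2: INC 1 -> ACC=0
Event 8 (EXEC): [IRQ1] PC=3: IRET -> resume IRQ0 at PC=1 (depth now 1)
Event 9 (EXEC): [IRQ0] PC=1: DEC 3 -> ACC=-3
Event 10 (EXEC): [IRQ0] PC=2: INC 2 -> ACC=-1
Event 11 (EXEC): [IRQ0] PC=3: IRET -> resume MAIN at PC=1 (depth now 0)
Event 12 (EXEC): [MAIN] PC=1: DEC 3 -> ACC=-4
Event 13 (INT 1): INT 1 arrives: push (MAIN, PC=2), enter IRQ1 at PC=0 (depth now 1)
Event 14 (INT 1): INT 1 arrives: push (IRQ1, PC=0), enter IRQ1 at PC=0 (depth now 2)
Event 15 (EXEC): [IRQ1] PC=0: DEC 2 -> ACC=-6
Event 16 (EXEC): [IRQ1] PC=1: DEC 2 -> ACC=-8
Event 17 (EXEC): [IRQ1] PC=2: INC 1 -> ACC=-7
Event 18 (EXEC): [IRQ1] PC=3: IRET -> resume IRQ1 at PC=0 (depth now 1)
Event 19 (EXEC): [IRQ1] PC=0: DEC 2 -> ACC=-9
Event 20 (EXEC): [IRQ1] PC=1: DEC 2 -> ACC=-11
Event 21 (INT 1): INT 1 arrives: push (IRQ1, PC=2), enter IRQ1 at PC=0 (depth now 2)
Event 22 (EXEC): [IRQ1] PC=0: DEC 2 -> ACC=-13
Event 23 (EXEC): [IRQ1] PC=1: DEC 2 -> ACC=-15
Event 24 (EXEC): [IRQ1] PC=2: INC 1 -> ACC=-14
Event 25 (EXEC): [IRQ1] PC=3: IRET -> resume IRQ1 at PC=2 (depth now 1)
Event 26 (EXEC): [IRQ1] PC=2: INC 1 -> ACC=-13
Event 27 (EXEC): [IRQ1] PC=3: IRET -> resume MAIN at PC=2 (depth now 0)
Event 28 (EXEC): [MAIN] PC=2: DEC 5 -> ACC=-18
Event 29 (EXEC): [MAIN] PC=3: NOP
Event 30 (EXEC): [MAIN] PC=4: INC 5 -> ACC=-13
Event 31 (EXEC): [MAIN] PC=5: HALT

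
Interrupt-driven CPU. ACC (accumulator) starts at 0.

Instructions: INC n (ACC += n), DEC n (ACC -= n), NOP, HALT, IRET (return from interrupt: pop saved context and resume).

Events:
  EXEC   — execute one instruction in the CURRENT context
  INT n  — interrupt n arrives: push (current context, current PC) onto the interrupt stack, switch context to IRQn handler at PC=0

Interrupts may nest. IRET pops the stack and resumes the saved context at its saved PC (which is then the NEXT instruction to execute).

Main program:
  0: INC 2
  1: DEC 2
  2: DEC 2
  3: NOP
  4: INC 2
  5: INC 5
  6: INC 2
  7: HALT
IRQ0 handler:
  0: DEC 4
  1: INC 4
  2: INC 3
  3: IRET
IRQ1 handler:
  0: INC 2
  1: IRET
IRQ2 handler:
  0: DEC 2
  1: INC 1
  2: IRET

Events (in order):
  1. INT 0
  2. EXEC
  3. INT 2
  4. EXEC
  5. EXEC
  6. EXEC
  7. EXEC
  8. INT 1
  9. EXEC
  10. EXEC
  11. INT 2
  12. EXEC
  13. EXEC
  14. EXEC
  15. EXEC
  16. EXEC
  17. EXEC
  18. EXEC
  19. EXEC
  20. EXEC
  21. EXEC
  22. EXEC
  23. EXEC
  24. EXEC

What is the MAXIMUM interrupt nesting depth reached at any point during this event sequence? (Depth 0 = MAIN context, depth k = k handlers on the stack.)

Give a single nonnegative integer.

Answer: 2

Derivation:
Event 1 (INT 0): INT 0 arrives: push (MAIN, PC=0), enter IRQ0 at PC=0 (depth now 1) [depth=1]
Event 2 (EXEC): [IRQ0] PC=0: DEC 4 -> ACC=-4 [depth=1]
Event 3 (INT 2): INT 2 arrives: push (IRQ0, PC=1), enter IRQ2 at PC=0 (depth now 2) [depth=2]
Event 4 (EXEC): [IRQ2] PC=0: DEC 2 -> ACC=-6 [depth=2]
Event 5 (EXEC): [IRQ2] PC=1: INC 1 -> ACC=-5 [depth=2]
Event 6 (EXEC): [IRQ2] PC=2: IRET -> resume IRQ0 at PC=1 (depth now 1) [depth=1]
Event 7 (EXEC): [IRQ0] PC=1: INC 4 -> ACC=-1 [depth=1]
Event 8 (INT 1): INT 1 arrives: push (IRQ0, PC=2), enter IRQ1 at PC=0 (depth now 2) [depth=2]
Event 9 (EXEC): [IRQ1] PC=0: INC 2 -> ACC=1 [depth=2]
Event 10 (EXEC): [IRQ1] PC=1: IRET -> resume IRQ0 at PC=2 (depth now 1) [depth=1]
Event 11 (INT 2): INT 2 arrives: push (IRQ0, PC=2), enter IRQ2 at PC=0 (depth now 2) [depth=2]
Event 12 (EXEC): [IRQ2] PC=0: DEC 2 -> ACC=-1 [depth=2]
Event 13 (EXEC): [IRQ2] PC=1: INC 1 -> ACC=0 [depth=2]
Event 14 (EXEC): [IRQ2] PC=2: IRET -> resume IRQ0 at PC=2 (depth now 1) [depth=1]
Event 15 (EXEC): [IRQ0] PC=2: INC 3 -> ACC=3 [depth=1]
Event 16 (EXEC): [IRQ0] PC=3: IRET -> resume MAIN at PC=0 (depth now 0) [depth=0]
Event 17 (EXEC): [MAIN] PC=0: INC 2 -> ACC=5 [depth=0]
Event 18 (EXEC): [MAIN] PC=1: DEC 2 -> ACC=3 [depth=0]
Event 19 (EXEC): [MAIN] PC=2: DEC 2 -> ACC=1 [depth=0]
Event 20 (EXEC): [MAIN] PC=3: NOP [depth=0]
Event 21 (EXEC): [MAIN] PC=4: INC 2 -> ACC=3 [depth=0]
Event 22 (EXEC): [MAIN] PC=5: INC 5 -> ACC=8 [depth=0]
Event 23 (EXEC): [MAIN] PC=6: INC 2 -> ACC=10 [depth=0]
Event 24 (EXEC): [MAIN] PC=7: HALT [depth=0]
Max depth observed: 2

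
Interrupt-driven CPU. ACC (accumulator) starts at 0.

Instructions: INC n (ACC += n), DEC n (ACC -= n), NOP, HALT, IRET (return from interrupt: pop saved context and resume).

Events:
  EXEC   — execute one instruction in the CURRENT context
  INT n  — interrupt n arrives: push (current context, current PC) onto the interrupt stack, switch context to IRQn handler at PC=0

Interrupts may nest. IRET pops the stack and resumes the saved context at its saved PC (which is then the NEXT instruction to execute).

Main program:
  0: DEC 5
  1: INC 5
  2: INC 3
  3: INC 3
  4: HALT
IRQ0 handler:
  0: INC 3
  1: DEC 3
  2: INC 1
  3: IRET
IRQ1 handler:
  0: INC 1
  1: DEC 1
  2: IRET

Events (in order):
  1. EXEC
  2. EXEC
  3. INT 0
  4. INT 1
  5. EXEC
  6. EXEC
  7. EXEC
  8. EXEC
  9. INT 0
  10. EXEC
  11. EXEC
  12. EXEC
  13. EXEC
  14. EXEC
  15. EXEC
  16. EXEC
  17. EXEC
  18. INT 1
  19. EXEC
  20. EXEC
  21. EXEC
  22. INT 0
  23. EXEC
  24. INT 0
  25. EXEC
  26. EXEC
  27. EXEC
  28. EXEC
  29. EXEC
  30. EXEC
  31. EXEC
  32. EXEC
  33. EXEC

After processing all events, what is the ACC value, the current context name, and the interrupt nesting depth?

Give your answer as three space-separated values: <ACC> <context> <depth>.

Event 1 (EXEC): [MAIN] PC=0: DEC 5 -> ACC=-5
Event 2 (EXEC): [MAIN] PC=1: INC 5 -> ACC=0
Event 3 (INT 0): INT 0 arrives: push (MAIN, PC=2), enter IRQ0 at PC=0 (depth now 1)
Event 4 (INT 1): INT 1 arrives: push (IRQ0, PC=0), enter IRQ1 at PC=0 (depth now 2)
Event 5 (EXEC): [IRQ1] PC=0: INC 1 -> ACC=1
Event 6 (EXEC): [IRQ1] PC=1: DEC 1 -> ACC=0
Event 7 (EXEC): [IRQ1] PC=2: IRET -> resume IRQ0 at PC=0 (depth now 1)
Event 8 (EXEC): [IRQ0] PC=0: INC 3 -> ACC=3
Event 9 (INT 0): INT 0 arrives: push (IRQ0, PC=1), enter IRQ0 at PC=0 (depth now 2)
Event 10 (EXEC): [IRQ0] PC=0: INC 3 -> ACC=6
Event 11 (EXEC): [IRQ0] PC=1: DEC 3 -> ACC=3
Event 12 (EXEC): [IRQ0] PC=2: INC 1 -> ACC=4
Event 13 (EXEC): [IRQ0] PC=3: IRET -> resume IRQ0 at PC=1 (depth now 1)
Event 14 (EXEC): [IRQ0] PC=1: DEC 3 -> ACC=1
Event 15 (EXEC): [IRQ0] PC=2: INC 1 -> ACC=2
Event 16 (EXEC): [IRQ0] PC=3: IRET -> resume MAIN at PC=2 (depth now 0)
Event 17 (EXEC): [MAIN] PC=2: INC 3 -> ACC=5
Event 18 (INT 1): INT 1 arrives: push (MAIN, PC=3), enter IRQ1 at PC=0 (depth now 1)
Event 19 (EXEC): [IRQ1] PC=0: INC 1 -> ACC=6
Event 20 (EXEC): [IRQ1] PC=1: DEC 1 -> ACC=5
Event 21 (EXEC): [IRQ1] PC=2: IRET -> resume MAIN at PC=3 (depth now 0)
Event 22 (INT 0): INT 0 arrives: push (MAIN, PC=3), enter IRQ0 at PC=0 (depth now 1)
Event 23 (EXEC): [IRQ0] PC=0: INC 3 -> ACC=8
Event 24 (INT 0): INT 0 arrives: push (IRQ0, PC=1), enter IRQ0 at PC=0 (depth now 2)
Event 25 (EXEC): [IRQ0] PC=0: INC 3 -> ACC=11
Event 26 (EXEC): [IRQ0] PC=1: DEC 3 -> ACC=8
Event 27 (EXEC): [IRQ0] PC=2: INC 1 -> ACC=9
Event 28 (EXEC): [IRQ0] PC=3: IRET -> resume IRQ0 at PC=1 (depth now 1)
Event 29 (EXEC): [IRQ0] PC=1: DEC 3 -> ACC=6
Event 30 (EXEC): [IRQ0] PC=2: INC 1 -> ACC=7
Event 31 (EXEC): [IRQ0] PC=3: IRET -> resume MAIN at PC=3 (depth now 0)
Event 32 (EXEC): [MAIN] PC=3: INC 3 -> ACC=10
Event 33 (EXEC): [MAIN] PC=4: HALT

Answer: 10 MAIN 0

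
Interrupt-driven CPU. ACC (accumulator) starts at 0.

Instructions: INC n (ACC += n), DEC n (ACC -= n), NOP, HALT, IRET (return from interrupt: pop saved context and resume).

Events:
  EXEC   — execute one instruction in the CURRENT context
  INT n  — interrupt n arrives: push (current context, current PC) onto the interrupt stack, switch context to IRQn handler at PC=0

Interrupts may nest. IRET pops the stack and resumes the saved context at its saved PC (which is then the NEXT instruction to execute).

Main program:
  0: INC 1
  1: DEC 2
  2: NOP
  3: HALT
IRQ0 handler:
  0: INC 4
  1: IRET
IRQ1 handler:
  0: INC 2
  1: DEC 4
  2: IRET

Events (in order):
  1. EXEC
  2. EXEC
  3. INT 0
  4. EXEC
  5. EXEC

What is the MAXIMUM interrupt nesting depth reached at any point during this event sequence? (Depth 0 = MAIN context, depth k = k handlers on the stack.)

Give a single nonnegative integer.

Answer: 1

Derivation:
Event 1 (EXEC): [MAIN] PC=0: INC 1 -> ACC=1 [depth=0]
Event 2 (EXEC): [MAIN] PC=1: DEC 2 -> ACC=-1 [depth=0]
Event 3 (INT 0): INT 0 arrives: push (MAIN, PC=2), enter IRQ0 at PC=0 (depth now 1) [depth=1]
Event 4 (EXEC): [IRQ0] PC=0: INC 4 -> ACC=3 [depth=1]
Event 5 (EXEC): [IRQ0] PC=1: IRET -> resume MAIN at PC=2 (depth now 0) [depth=0]
Max depth observed: 1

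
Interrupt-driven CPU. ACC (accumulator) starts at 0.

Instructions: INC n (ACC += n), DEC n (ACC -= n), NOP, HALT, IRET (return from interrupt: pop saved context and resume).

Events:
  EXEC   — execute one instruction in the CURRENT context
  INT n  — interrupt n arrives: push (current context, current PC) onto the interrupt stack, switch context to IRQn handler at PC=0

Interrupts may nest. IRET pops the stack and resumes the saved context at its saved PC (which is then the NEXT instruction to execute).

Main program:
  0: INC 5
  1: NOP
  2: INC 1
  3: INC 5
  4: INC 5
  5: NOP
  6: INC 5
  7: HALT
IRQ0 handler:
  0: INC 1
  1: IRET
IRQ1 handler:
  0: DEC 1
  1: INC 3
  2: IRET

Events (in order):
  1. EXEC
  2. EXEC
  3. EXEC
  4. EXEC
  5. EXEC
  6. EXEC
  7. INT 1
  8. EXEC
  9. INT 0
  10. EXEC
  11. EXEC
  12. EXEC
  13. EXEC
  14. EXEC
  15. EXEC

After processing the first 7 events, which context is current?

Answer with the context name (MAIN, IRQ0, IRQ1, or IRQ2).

Answer: IRQ1

Derivation:
Event 1 (EXEC): [MAIN] PC=0: INC 5 -> ACC=5
Event 2 (EXEC): [MAIN] PC=1: NOP
Event 3 (EXEC): [MAIN] PC=2: INC 1 -> ACC=6
Event 4 (EXEC): [MAIN] PC=3: INC 5 -> ACC=11
Event 5 (EXEC): [MAIN] PC=4: INC 5 -> ACC=16
Event 6 (EXEC): [MAIN] PC=5: NOP
Event 7 (INT 1): INT 1 arrives: push (MAIN, PC=6), enter IRQ1 at PC=0 (depth now 1)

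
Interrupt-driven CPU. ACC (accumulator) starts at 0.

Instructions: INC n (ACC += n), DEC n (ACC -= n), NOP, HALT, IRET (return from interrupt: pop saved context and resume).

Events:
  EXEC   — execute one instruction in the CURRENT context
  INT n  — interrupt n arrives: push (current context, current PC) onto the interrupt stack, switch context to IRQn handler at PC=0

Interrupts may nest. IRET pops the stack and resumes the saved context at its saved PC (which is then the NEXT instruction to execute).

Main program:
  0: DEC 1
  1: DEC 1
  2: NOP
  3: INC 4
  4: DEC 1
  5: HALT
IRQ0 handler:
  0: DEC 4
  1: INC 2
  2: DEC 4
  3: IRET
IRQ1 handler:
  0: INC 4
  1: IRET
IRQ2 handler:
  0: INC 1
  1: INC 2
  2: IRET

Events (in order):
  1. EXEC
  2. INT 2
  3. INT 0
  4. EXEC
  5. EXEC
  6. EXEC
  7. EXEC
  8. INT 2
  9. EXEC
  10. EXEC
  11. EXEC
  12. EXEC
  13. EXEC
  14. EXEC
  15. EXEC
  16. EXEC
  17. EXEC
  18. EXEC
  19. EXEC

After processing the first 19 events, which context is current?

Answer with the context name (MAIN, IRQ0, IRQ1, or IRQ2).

Answer: MAIN

Derivation:
Event 1 (EXEC): [MAIN] PC=0: DEC 1 -> ACC=-1
Event 2 (INT 2): INT 2 arrives: push (MAIN, PC=1), enter IRQ2 at PC=0 (depth now 1)
Event 3 (INT 0): INT 0 arrives: push (IRQ2, PC=0), enter IRQ0 at PC=0 (depth now 2)
Event 4 (EXEC): [IRQ0] PC=0: DEC 4 -> ACC=-5
Event 5 (EXEC): [IRQ0] PC=1: INC 2 -> ACC=-3
Event 6 (EXEC): [IRQ0] PC=2: DEC 4 -> ACC=-7
Event 7 (EXEC): [IRQ0] PC=3: IRET -> resume IRQ2 at PC=0 (depth now 1)
Event 8 (INT 2): INT 2 arrives: push (IRQ2, PC=0), enter IRQ2 at PC=0 (depth now 2)
Event 9 (EXEC): [IRQ2] PC=0: INC 1 -> ACC=-6
Event 10 (EXEC): [IRQ2] PC=1: INC 2 -> ACC=-4
Event 11 (EXEC): [IRQ2] PC=2: IRET -> resume IRQ2 at PC=0 (depth now 1)
Event 12 (EXEC): [IRQ2] PC=0: INC 1 -> ACC=-3
Event 13 (EXEC): [IRQ2] PC=1: INC 2 -> ACC=-1
Event 14 (EXEC): [IRQ2] PC=2: IRET -> resume MAIN at PC=1 (depth now 0)
Event 15 (EXEC): [MAIN] PC=1: DEC 1 -> ACC=-2
Event 16 (EXEC): [MAIN] PC=2: NOP
Event 17 (EXEC): [MAIN] PC=3: INC 4 -> ACC=2
Event 18 (EXEC): [MAIN] PC=4: DEC 1 -> ACC=1
Event 19 (EXEC): [MAIN] PC=5: HALT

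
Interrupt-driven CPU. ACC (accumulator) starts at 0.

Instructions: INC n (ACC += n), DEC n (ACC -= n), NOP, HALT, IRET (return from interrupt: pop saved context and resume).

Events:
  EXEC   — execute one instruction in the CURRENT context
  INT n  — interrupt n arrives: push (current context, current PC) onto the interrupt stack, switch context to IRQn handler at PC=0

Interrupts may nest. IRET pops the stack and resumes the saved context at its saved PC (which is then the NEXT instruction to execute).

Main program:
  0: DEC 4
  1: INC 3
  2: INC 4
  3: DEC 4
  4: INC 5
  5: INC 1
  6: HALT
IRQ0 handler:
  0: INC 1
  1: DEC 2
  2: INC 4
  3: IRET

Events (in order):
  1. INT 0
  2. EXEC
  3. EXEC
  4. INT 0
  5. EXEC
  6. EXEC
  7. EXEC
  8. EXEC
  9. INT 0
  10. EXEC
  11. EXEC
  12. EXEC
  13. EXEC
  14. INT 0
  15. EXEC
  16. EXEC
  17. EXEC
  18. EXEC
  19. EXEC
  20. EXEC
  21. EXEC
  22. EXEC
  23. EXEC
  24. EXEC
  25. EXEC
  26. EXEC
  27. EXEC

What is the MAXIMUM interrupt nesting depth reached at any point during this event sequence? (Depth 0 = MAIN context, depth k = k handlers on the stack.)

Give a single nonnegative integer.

Event 1 (INT 0): INT 0 arrives: push (MAIN, PC=0), enter IRQ0 at PC=0 (depth now 1) [depth=1]
Event 2 (EXEC): [IRQ0] PC=0: INC 1 -> ACC=1 [depth=1]
Event 3 (EXEC): [IRQ0] PC=1: DEC 2 -> ACC=-1 [depth=1]
Event 4 (INT 0): INT 0 arrives: push (IRQ0, PC=2), enter IRQ0 at PC=0 (depth now 2) [depth=2]
Event 5 (EXEC): [IRQ0] PC=0: INC 1 -> ACC=0 [depth=2]
Event 6 (EXEC): [IRQ0] PC=1: DEC 2 -> ACC=-2 [depth=2]
Event 7 (EXEC): [IRQ0] PC=2: INC 4 -> ACC=2 [depth=2]
Event 8 (EXEC): [IRQ0] PC=3: IRET -> resume IRQ0 at PC=2 (depth now 1) [depth=1]
Event 9 (INT 0): INT 0 arrives: push (IRQ0, PC=2), enter IRQ0 at PC=0 (depth now 2) [depth=2]
Event 10 (EXEC): [IRQ0] PC=0: INC 1 -> ACC=3 [depth=2]
Event 11 (EXEC): [IRQ0] PC=1: DEC 2 -> ACC=1 [depth=2]
Event 12 (EXEC): [IRQ0] PC=2: INC 4 -> ACC=5 [depth=2]
Event 13 (EXEC): [IRQ0] PC=3: IRET -> resume IRQ0 at PC=2 (depth now 1) [depth=1]
Event 14 (INT 0): INT 0 arrives: push (IRQ0, PC=2), enter IRQ0 at PC=0 (depth now 2) [depth=2]
Event 15 (EXEC): [IRQ0] PC=0: INC 1 -> ACC=6 [depth=2]
Event 16 (EXEC): [IRQ0] PC=1: DEC 2 -> ACC=4 [depth=2]
Event 17 (EXEC): [IRQ0] PC=2: INC 4 -> ACC=8 [depth=2]
Event 18 (EXEC): [IRQ0] PC=3: IRET -> resume IRQ0 at PC=2 (depth now 1) [depth=1]
Event 19 (EXEC): [IRQ0] PC=2: INC 4 -> ACC=12 [depth=1]
Event 20 (EXEC): [IRQ0] PC=3: IRET -> resume MAIN at PC=0 (depth now 0) [depth=0]
Event 21 (EXEC): [MAIN] PC=0: DEC 4 -> ACC=8 [depth=0]
Event 22 (EXEC): [MAIN] PC=1: INC 3 -> ACC=11 [depth=0]
Event 23 (EXEC): [MAIN] PC=2: INC 4 -> ACC=15 [depth=0]
Event 24 (EXEC): [MAIN] PC=3: DEC 4 -> ACC=11 [depth=0]
Event 25 (EXEC): [MAIN] PC=4: INC 5 -> ACC=16 [depth=0]
Event 26 (EXEC): [MAIN] PC=5: INC 1 -> ACC=17 [depth=0]
Event 27 (EXEC): [MAIN] PC=6: HALT [depth=0]
Max depth observed: 2

Answer: 2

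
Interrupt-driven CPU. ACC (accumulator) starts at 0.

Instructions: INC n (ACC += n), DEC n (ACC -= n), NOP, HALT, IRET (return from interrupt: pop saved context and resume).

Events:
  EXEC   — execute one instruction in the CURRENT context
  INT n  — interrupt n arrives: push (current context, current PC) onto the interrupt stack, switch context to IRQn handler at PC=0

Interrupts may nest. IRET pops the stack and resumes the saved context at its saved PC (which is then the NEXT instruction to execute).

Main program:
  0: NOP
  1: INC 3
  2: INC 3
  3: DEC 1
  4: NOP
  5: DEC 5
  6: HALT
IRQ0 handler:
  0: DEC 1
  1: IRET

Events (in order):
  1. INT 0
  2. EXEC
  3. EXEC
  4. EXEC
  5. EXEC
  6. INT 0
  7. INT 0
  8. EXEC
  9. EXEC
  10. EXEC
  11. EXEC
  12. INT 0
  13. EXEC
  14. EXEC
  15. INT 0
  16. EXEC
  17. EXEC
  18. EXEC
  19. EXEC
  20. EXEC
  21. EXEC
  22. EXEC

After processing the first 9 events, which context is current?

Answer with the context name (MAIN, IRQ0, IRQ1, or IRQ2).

Answer: IRQ0

Derivation:
Event 1 (INT 0): INT 0 arrives: push (MAIN, PC=0), enter IRQ0 at PC=0 (depth now 1)
Event 2 (EXEC): [IRQ0] PC=0: DEC 1 -> ACC=-1
Event 3 (EXEC): [IRQ0] PC=1: IRET -> resume MAIN at PC=0 (depth now 0)
Event 4 (EXEC): [MAIN] PC=0: NOP
Event 5 (EXEC): [MAIN] PC=1: INC 3 -> ACC=2
Event 6 (INT 0): INT 0 arrives: push (MAIN, PC=2), enter IRQ0 at PC=0 (depth now 1)
Event 7 (INT 0): INT 0 arrives: push (IRQ0, PC=0), enter IRQ0 at PC=0 (depth now 2)
Event 8 (EXEC): [IRQ0] PC=0: DEC 1 -> ACC=1
Event 9 (EXEC): [IRQ0] PC=1: IRET -> resume IRQ0 at PC=0 (depth now 1)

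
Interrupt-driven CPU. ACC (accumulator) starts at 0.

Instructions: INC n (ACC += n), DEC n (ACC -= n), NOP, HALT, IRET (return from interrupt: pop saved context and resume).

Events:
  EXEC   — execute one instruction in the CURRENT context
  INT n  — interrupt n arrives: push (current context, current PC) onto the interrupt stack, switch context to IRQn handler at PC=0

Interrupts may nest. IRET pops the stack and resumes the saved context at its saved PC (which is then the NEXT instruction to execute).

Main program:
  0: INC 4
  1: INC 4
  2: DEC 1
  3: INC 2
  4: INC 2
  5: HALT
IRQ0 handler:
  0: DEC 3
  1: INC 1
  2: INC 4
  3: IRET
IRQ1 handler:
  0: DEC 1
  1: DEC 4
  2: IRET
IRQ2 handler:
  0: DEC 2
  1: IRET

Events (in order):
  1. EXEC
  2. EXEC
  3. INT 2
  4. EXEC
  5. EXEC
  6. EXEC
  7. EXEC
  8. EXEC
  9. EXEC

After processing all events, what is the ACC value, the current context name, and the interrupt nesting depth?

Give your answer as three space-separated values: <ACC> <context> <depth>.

Event 1 (EXEC): [MAIN] PC=0: INC 4 -> ACC=4
Event 2 (EXEC): [MAIN] PC=1: INC 4 -> ACC=8
Event 3 (INT 2): INT 2 arrives: push (MAIN, PC=2), enter IRQ2 at PC=0 (depth now 1)
Event 4 (EXEC): [IRQ2] PC=0: DEC 2 -> ACC=6
Event 5 (EXEC): [IRQ2] PC=1: IRET -> resume MAIN at PC=2 (depth now 0)
Event 6 (EXEC): [MAIN] PC=2: DEC 1 -> ACC=5
Event 7 (EXEC): [MAIN] PC=3: INC 2 -> ACC=7
Event 8 (EXEC): [MAIN] PC=4: INC 2 -> ACC=9
Event 9 (EXEC): [MAIN] PC=5: HALT

Answer: 9 MAIN 0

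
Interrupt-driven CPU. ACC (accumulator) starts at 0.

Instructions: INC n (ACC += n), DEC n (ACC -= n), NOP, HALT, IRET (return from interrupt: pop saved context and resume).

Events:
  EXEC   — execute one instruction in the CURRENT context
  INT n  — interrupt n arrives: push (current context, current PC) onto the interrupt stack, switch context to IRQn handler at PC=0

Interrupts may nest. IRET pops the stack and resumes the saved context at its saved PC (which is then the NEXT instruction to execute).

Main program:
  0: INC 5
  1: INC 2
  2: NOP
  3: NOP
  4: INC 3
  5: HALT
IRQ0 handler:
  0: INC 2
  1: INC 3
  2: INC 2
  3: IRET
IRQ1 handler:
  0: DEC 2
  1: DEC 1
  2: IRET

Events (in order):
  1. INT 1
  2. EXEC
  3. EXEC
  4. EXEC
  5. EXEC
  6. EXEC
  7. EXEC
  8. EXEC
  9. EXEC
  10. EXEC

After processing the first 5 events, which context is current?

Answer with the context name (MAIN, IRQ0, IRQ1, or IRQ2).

Event 1 (INT 1): INT 1 arrives: push (MAIN, PC=0), enter IRQ1 at PC=0 (depth now 1)
Event 2 (EXEC): [IRQ1] PC=0: DEC 2 -> ACC=-2
Event 3 (EXEC): [IRQ1] PC=1: DEC 1 -> ACC=-3
Event 4 (EXEC): [IRQ1] PC=2: IRET -> resume MAIN at PC=0 (depth now 0)
Event 5 (EXEC): [MAIN] PC=0: INC 5 -> ACC=2

Answer: MAIN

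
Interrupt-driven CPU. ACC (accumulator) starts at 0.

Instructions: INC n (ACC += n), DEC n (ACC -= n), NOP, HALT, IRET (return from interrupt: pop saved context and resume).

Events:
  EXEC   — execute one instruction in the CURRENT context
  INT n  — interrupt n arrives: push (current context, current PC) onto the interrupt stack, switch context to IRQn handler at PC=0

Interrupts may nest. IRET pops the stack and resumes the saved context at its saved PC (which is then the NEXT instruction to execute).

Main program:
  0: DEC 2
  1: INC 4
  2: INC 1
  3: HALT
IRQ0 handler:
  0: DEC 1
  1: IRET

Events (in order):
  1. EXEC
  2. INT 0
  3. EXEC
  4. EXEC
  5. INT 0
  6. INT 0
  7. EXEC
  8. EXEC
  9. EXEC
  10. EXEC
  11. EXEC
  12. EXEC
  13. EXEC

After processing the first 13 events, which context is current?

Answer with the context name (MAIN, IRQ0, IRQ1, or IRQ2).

Answer: MAIN

Derivation:
Event 1 (EXEC): [MAIN] PC=0: DEC 2 -> ACC=-2
Event 2 (INT 0): INT 0 arrives: push (MAIN, PC=1), enter IRQ0 at PC=0 (depth now 1)
Event 3 (EXEC): [IRQ0] PC=0: DEC 1 -> ACC=-3
Event 4 (EXEC): [IRQ0] PC=1: IRET -> resume MAIN at PC=1 (depth now 0)
Event 5 (INT 0): INT 0 arrives: push (MAIN, PC=1), enter IRQ0 at PC=0 (depth now 1)
Event 6 (INT 0): INT 0 arrives: push (IRQ0, PC=0), enter IRQ0 at PC=0 (depth now 2)
Event 7 (EXEC): [IRQ0] PC=0: DEC 1 -> ACC=-4
Event 8 (EXEC): [IRQ0] PC=1: IRET -> resume IRQ0 at PC=0 (depth now 1)
Event 9 (EXEC): [IRQ0] PC=0: DEC 1 -> ACC=-5
Event 10 (EXEC): [IRQ0] PC=1: IRET -> resume MAIN at PC=1 (depth now 0)
Event 11 (EXEC): [MAIN] PC=1: INC 4 -> ACC=-1
Event 12 (EXEC): [MAIN] PC=2: INC 1 -> ACC=0
Event 13 (EXEC): [MAIN] PC=3: HALT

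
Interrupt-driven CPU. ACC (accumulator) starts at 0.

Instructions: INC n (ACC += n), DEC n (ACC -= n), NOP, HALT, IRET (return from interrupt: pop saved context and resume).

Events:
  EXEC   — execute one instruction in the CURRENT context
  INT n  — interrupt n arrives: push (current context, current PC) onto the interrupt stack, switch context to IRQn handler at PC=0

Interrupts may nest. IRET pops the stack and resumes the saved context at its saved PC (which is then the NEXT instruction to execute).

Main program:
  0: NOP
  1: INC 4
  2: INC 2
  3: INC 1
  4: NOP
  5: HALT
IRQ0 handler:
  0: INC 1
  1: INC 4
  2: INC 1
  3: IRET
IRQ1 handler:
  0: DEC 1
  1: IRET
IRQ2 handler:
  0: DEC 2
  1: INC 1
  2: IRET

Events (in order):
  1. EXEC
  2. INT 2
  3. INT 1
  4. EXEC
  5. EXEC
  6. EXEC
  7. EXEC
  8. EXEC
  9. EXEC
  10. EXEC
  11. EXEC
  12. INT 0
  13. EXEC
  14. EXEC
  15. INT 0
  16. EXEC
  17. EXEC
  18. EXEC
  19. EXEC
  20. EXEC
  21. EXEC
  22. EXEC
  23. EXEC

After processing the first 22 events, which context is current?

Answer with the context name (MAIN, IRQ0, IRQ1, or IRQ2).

Answer: MAIN

Derivation:
Event 1 (EXEC): [MAIN] PC=0: NOP
Event 2 (INT 2): INT 2 arrives: push (MAIN, PC=1), enter IRQ2 at PC=0 (depth now 1)
Event 3 (INT 1): INT 1 arrives: push (IRQ2, PC=0), enter IRQ1 at PC=0 (depth now 2)
Event 4 (EXEC): [IRQ1] PC=0: DEC 1 -> ACC=-1
Event 5 (EXEC): [IRQ1] PC=1: IRET -> resume IRQ2 at PC=0 (depth now 1)
Event 6 (EXEC): [IRQ2] PC=0: DEC 2 -> ACC=-3
Event 7 (EXEC): [IRQ2] PC=1: INC 1 -> ACC=-2
Event 8 (EXEC): [IRQ2] PC=2: IRET -> resume MAIN at PC=1 (depth now 0)
Event 9 (EXEC): [MAIN] PC=1: INC 4 -> ACC=2
Event 10 (EXEC): [MAIN] PC=2: INC 2 -> ACC=4
Event 11 (EXEC): [MAIN] PC=3: INC 1 -> ACC=5
Event 12 (INT 0): INT 0 arrives: push (MAIN, PC=4), enter IRQ0 at PC=0 (depth now 1)
Event 13 (EXEC): [IRQ0] PC=0: INC 1 -> ACC=6
Event 14 (EXEC): [IRQ0] PC=1: INC 4 -> ACC=10
Event 15 (INT 0): INT 0 arrives: push (IRQ0, PC=2), enter IRQ0 at PC=0 (depth now 2)
Event 16 (EXEC): [IRQ0] PC=0: INC 1 -> ACC=11
Event 17 (EXEC): [IRQ0] PC=1: INC 4 -> ACC=15
Event 18 (EXEC): [IRQ0] PC=2: INC 1 -> ACC=16
Event 19 (EXEC): [IRQ0] PC=3: IRET -> resume IRQ0 at PC=2 (depth now 1)
Event 20 (EXEC): [IRQ0] PC=2: INC 1 -> ACC=17
Event 21 (EXEC): [IRQ0] PC=3: IRET -> resume MAIN at PC=4 (depth now 0)
Event 22 (EXEC): [MAIN] PC=4: NOP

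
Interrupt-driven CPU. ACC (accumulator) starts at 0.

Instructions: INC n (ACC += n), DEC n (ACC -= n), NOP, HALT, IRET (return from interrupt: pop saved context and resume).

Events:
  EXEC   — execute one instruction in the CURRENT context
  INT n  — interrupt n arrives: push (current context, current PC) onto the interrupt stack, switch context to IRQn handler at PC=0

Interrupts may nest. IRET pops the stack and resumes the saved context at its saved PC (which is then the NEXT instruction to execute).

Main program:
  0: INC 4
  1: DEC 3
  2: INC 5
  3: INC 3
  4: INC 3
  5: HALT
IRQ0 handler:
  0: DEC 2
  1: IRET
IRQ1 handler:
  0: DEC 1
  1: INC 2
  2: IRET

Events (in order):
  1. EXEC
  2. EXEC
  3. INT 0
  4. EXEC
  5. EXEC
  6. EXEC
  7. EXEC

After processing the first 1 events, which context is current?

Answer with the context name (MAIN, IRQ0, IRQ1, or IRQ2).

Event 1 (EXEC): [MAIN] PC=0: INC 4 -> ACC=4

Answer: MAIN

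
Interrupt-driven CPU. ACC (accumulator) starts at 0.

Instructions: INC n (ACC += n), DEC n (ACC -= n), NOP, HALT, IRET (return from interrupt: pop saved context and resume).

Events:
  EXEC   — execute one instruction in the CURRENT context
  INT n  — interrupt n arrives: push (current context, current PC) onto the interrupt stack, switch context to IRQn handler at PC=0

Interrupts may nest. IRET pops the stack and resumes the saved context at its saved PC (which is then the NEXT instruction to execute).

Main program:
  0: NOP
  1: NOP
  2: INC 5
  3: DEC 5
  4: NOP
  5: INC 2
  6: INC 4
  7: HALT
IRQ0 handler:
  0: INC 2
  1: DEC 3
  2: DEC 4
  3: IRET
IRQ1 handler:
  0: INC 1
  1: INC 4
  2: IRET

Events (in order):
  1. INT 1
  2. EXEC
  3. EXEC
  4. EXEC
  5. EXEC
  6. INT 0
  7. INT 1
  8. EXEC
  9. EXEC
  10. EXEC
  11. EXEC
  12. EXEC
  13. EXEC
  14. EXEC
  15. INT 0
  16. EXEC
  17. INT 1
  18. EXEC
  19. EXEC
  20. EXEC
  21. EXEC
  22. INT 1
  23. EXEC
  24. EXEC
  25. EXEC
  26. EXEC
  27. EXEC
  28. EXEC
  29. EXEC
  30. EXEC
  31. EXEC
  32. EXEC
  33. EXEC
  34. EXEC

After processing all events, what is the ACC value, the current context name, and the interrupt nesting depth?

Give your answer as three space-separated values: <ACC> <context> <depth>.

Answer: 16 MAIN 0

Derivation:
Event 1 (INT 1): INT 1 arrives: push (MAIN, PC=0), enter IRQ1 at PC=0 (depth now 1)
Event 2 (EXEC): [IRQ1] PC=0: INC 1 -> ACC=1
Event 3 (EXEC): [IRQ1] PC=1: INC 4 -> ACC=5
Event 4 (EXEC): [IRQ1] PC=2: IRET -> resume MAIN at PC=0 (depth now 0)
Event 5 (EXEC): [MAIN] PC=0: NOP
Event 6 (INT 0): INT 0 arrives: push (MAIN, PC=1), enter IRQ0 at PC=0 (depth now 1)
Event 7 (INT 1): INT 1 arrives: push (IRQ0, PC=0), enter IRQ1 at PC=0 (depth now 2)
Event 8 (EXEC): [IRQ1] PC=0: INC 1 -> ACC=6
Event 9 (EXEC): [IRQ1] PC=1: INC 4 -> ACC=10
Event 10 (EXEC): [IRQ1] PC=2: IRET -> resume IRQ0 at PC=0 (depth now 1)
Event 11 (EXEC): [IRQ0] PC=0: INC 2 -> ACC=12
Event 12 (EXEC): [IRQ0] PC=1: DEC 3 -> ACC=9
Event 13 (EXEC): [IRQ0] PC=2: DEC 4 -> ACC=5
Event 14 (EXEC): [IRQ0] PC=3: IRET -> resume MAIN at PC=1 (depth now 0)
Event 15 (INT 0): INT 0 arrives: push (MAIN, PC=1), enter IRQ0 at PC=0 (depth now 1)
Event 16 (EXEC): [IRQ0] PC=0: INC 2 -> ACC=7
Event 17 (INT 1): INT 1 arrives: push (IRQ0, PC=1), enter IRQ1 at PC=0 (depth now 2)
Event 18 (EXEC): [IRQ1] PC=0: INC 1 -> ACC=8
Event 19 (EXEC): [IRQ1] PC=1: INC 4 -> ACC=12
Event 20 (EXEC): [IRQ1] PC=2: IRET -> resume IRQ0 at PC=1 (depth now 1)
Event 21 (EXEC): [IRQ0] PC=1: DEC 3 -> ACC=9
Event 22 (INT 1): INT 1 arrives: push (IRQ0, PC=2), enter IRQ1 at PC=0 (depth now 2)
Event 23 (EXEC): [IRQ1] PC=0: INC 1 -> ACC=10
Event 24 (EXEC): [IRQ1] PC=1: INC 4 -> ACC=14
Event 25 (EXEC): [IRQ1] PC=2: IRET -> resume IRQ0 at PC=2 (depth now 1)
Event 26 (EXEC): [IRQ0] PC=2: DEC 4 -> ACC=10
Event 27 (EXEC): [IRQ0] PC=3: IRET -> resume MAIN at PC=1 (depth now 0)
Event 28 (EXEC): [MAIN] PC=1: NOP
Event 29 (EXEC): [MAIN] PC=2: INC 5 -> ACC=15
Event 30 (EXEC): [MAIN] PC=3: DEC 5 -> ACC=10
Event 31 (EXEC): [MAIN] PC=4: NOP
Event 32 (EXEC): [MAIN] PC=5: INC 2 -> ACC=12
Event 33 (EXEC): [MAIN] PC=6: INC 4 -> ACC=16
Event 34 (EXEC): [MAIN] PC=7: HALT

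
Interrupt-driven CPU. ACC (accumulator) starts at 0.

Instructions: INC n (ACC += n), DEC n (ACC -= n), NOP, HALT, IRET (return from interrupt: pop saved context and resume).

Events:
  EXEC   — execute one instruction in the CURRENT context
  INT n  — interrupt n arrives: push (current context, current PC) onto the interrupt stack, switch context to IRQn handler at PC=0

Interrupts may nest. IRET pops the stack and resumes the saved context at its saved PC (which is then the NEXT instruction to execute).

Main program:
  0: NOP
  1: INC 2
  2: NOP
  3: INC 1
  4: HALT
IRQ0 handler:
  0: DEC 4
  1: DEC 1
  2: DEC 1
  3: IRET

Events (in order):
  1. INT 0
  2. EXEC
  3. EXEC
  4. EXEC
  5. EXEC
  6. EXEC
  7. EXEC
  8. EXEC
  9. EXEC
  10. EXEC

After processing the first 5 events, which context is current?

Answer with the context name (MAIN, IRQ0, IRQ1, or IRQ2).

Event 1 (INT 0): INT 0 arrives: push (MAIN, PC=0), enter IRQ0 at PC=0 (depth now 1)
Event 2 (EXEC): [IRQ0] PC=0: DEC 4 -> ACC=-4
Event 3 (EXEC): [IRQ0] PC=1: DEC 1 -> ACC=-5
Event 4 (EXEC): [IRQ0] PC=2: DEC 1 -> ACC=-6
Event 5 (EXEC): [IRQ0] PC=3: IRET -> resume MAIN at PC=0 (depth now 0)

Answer: MAIN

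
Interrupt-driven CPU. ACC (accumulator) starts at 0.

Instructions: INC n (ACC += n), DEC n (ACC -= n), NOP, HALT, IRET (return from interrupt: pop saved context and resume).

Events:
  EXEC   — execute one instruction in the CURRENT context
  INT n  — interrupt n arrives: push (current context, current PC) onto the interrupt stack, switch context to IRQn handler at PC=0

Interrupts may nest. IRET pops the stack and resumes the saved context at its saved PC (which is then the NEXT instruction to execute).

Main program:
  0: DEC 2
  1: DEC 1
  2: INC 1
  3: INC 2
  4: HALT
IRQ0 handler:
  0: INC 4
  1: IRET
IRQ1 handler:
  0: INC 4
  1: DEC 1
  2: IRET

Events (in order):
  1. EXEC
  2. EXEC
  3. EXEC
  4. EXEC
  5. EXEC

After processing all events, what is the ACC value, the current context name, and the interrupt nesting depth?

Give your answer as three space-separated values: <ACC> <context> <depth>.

Answer: 0 MAIN 0

Derivation:
Event 1 (EXEC): [MAIN] PC=0: DEC 2 -> ACC=-2
Event 2 (EXEC): [MAIN] PC=1: DEC 1 -> ACC=-3
Event 3 (EXEC): [MAIN] PC=2: INC 1 -> ACC=-2
Event 4 (EXEC): [MAIN] PC=3: INC 2 -> ACC=0
Event 5 (EXEC): [MAIN] PC=4: HALT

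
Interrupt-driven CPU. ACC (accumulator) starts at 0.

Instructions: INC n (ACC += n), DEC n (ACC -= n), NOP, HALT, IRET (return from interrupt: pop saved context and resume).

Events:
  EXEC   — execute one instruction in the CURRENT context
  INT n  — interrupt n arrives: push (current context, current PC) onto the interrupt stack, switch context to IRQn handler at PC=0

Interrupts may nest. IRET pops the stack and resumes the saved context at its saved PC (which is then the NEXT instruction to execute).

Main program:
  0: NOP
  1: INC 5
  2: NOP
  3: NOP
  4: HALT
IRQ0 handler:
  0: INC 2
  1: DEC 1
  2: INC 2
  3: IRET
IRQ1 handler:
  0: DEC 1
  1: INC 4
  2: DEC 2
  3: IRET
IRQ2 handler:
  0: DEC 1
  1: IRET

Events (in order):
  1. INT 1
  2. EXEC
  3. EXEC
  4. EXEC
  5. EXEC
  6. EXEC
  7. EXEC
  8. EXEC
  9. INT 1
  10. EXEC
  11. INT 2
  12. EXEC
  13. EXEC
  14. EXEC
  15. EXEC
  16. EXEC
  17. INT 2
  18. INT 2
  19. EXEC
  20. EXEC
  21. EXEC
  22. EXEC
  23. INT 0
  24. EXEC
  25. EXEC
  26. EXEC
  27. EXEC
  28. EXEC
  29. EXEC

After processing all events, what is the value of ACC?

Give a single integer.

Event 1 (INT 1): INT 1 arrives: push (MAIN, PC=0), enter IRQ1 at PC=0 (depth now 1)
Event 2 (EXEC): [IRQ1] PC=0: DEC 1 -> ACC=-1
Event 3 (EXEC): [IRQ1] PC=1: INC 4 -> ACC=3
Event 4 (EXEC): [IRQ1] PC=2: DEC 2 -> ACC=1
Event 5 (EXEC): [IRQ1] PC=3: IRET -> resume MAIN at PC=0 (depth now 0)
Event 6 (EXEC): [MAIN] PC=0: NOP
Event 7 (EXEC): [MAIN] PC=1: INC 5 -> ACC=6
Event 8 (EXEC): [MAIN] PC=2: NOP
Event 9 (INT 1): INT 1 arrives: push (MAIN, PC=3), enter IRQ1 at PC=0 (depth now 1)
Event 10 (EXEC): [IRQ1] PC=0: DEC 1 -> ACC=5
Event 11 (INT 2): INT 2 arrives: push (IRQ1, PC=1), enter IRQ2 at PC=0 (depth now 2)
Event 12 (EXEC): [IRQ2] PC=0: DEC 1 -> ACC=4
Event 13 (EXEC): [IRQ2] PC=1: IRET -> resume IRQ1 at PC=1 (depth now 1)
Event 14 (EXEC): [IRQ1] PC=1: INC 4 -> ACC=8
Event 15 (EXEC): [IRQ1] PC=2: DEC 2 -> ACC=6
Event 16 (EXEC): [IRQ1] PC=3: IRET -> resume MAIN at PC=3 (depth now 0)
Event 17 (INT 2): INT 2 arrives: push (MAIN, PC=3), enter IRQ2 at PC=0 (depth now 1)
Event 18 (INT 2): INT 2 arrives: push (IRQ2, PC=0), enter IRQ2 at PC=0 (depth now 2)
Event 19 (EXEC): [IRQ2] PC=0: DEC 1 -> ACC=5
Event 20 (EXEC): [IRQ2] PC=1: IRET -> resume IRQ2 at PC=0 (depth now 1)
Event 21 (EXEC): [IRQ2] PC=0: DEC 1 -> ACC=4
Event 22 (EXEC): [IRQ2] PC=1: IRET -> resume MAIN at PC=3 (depth now 0)
Event 23 (INT 0): INT 0 arrives: push (MAIN, PC=3), enter IRQ0 at PC=0 (depth now 1)
Event 24 (EXEC): [IRQ0] PC=0: INC 2 -> ACC=6
Event 25 (EXEC): [IRQ0] PC=1: DEC 1 -> ACC=5
Event 26 (EXEC): [IRQ0] PC=2: INC 2 -> ACC=7
Event 27 (EXEC): [IRQ0] PC=3: IRET -> resume MAIN at PC=3 (depth now 0)
Event 28 (EXEC): [MAIN] PC=3: NOP
Event 29 (EXEC): [MAIN] PC=4: HALT

Answer: 7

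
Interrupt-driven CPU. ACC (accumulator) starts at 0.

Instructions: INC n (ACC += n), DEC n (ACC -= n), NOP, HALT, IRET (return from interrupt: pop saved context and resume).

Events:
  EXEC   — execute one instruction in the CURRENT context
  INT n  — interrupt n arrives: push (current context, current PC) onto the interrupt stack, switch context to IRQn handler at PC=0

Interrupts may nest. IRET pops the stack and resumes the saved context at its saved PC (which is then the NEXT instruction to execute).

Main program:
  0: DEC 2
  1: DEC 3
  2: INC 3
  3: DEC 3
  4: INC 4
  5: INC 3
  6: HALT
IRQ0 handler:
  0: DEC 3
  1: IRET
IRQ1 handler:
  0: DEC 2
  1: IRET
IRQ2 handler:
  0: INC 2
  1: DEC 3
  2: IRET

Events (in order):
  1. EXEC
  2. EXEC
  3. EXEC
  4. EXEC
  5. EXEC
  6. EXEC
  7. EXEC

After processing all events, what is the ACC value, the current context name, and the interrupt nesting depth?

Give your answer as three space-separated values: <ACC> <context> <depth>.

Event 1 (EXEC): [MAIN] PC=0: DEC 2 -> ACC=-2
Event 2 (EXEC): [MAIN] PC=1: DEC 3 -> ACC=-5
Event 3 (EXEC): [MAIN] PC=2: INC 3 -> ACC=-2
Event 4 (EXEC): [MAIN] PC=3: DEC 3 -> ACC=-5
Event 5 (EXEC): [MAIN] PC=4: INC 4 -> ACC=-1
Event 6 (EXEC): [MAIN] PC=5: INC 3 -> ACC=2
Event 7 (EXEC): [MAIN] PC=6: HALT

Answer: 2 MAIN 0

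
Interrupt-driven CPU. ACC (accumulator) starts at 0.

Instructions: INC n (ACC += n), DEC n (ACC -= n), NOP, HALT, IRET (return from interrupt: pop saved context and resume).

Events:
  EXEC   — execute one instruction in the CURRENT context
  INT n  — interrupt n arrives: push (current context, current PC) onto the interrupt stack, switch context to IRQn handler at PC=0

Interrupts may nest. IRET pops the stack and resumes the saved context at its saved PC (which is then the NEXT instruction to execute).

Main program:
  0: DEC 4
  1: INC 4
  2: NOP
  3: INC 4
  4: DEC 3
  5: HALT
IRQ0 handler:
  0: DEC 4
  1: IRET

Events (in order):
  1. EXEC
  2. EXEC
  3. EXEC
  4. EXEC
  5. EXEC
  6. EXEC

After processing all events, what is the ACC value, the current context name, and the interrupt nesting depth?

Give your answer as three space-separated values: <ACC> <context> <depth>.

Event 1 (EXEC): [MAIN] PC=0: DEC 4 -> ACC=-4
Event 2 (EXEC): [MAIN] PC=1: INC 4 -> ACC=0
Event 3 (EXEC): [MAIN] PC=2: NOP
Event 4 (EXEC): [MAIN] PC=3: INC 4 -> ACC=4
Event 5 (EXEC): [MAIN] PC=4: DEC 3 -> ACC=1
Event 6 (EXEC): [MAIN] PC=5: HALT

Answer: 1 MAIN 0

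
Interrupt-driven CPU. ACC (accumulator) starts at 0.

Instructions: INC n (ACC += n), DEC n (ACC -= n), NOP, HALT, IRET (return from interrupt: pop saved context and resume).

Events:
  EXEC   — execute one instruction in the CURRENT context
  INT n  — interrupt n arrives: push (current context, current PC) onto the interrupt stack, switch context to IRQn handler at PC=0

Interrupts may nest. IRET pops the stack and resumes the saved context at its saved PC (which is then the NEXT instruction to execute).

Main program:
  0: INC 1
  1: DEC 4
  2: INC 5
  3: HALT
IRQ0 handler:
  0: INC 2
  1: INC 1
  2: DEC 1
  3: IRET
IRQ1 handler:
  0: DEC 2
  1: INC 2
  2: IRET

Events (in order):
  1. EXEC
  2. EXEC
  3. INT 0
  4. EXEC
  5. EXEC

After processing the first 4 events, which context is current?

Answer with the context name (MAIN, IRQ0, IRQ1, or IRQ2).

Answer: IRQ0

Derivation:
Event 1 (EXEC): [MAIN] PC=0: INC 1 -> ACC=1
Event 2 (EXEC): [MAIN] PC=1: DEC 4 -> ACC=-3
Event 3 (INT 0): INT 0 arrives: push (MAIN, PC=2), enter IRQ0 at PC=0 (depth now 1)
Event 4 (EXEC): [IRQ0] PC=0: INC 2 -> ACC=-1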